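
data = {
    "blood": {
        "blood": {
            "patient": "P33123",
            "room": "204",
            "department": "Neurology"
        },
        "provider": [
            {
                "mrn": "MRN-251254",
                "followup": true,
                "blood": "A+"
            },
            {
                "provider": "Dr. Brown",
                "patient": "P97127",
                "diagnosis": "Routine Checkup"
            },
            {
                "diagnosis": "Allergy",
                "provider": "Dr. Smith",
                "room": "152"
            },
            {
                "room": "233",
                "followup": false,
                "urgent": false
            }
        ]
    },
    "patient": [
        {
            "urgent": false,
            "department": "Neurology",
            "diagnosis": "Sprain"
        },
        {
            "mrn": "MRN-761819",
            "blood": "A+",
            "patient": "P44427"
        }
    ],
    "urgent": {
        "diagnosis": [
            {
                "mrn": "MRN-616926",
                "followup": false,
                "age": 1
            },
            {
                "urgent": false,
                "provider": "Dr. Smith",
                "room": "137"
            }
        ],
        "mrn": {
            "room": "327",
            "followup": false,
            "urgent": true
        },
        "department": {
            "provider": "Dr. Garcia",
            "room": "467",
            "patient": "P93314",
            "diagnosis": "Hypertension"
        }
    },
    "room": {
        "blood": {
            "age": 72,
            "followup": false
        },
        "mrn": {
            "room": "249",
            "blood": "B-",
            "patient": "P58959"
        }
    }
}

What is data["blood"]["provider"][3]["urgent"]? False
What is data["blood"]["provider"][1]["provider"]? "Dr. Brown"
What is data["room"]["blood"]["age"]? 72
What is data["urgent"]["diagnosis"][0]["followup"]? False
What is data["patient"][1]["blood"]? "A+"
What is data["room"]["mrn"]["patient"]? "P58959"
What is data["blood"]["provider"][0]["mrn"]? "MRN-251254"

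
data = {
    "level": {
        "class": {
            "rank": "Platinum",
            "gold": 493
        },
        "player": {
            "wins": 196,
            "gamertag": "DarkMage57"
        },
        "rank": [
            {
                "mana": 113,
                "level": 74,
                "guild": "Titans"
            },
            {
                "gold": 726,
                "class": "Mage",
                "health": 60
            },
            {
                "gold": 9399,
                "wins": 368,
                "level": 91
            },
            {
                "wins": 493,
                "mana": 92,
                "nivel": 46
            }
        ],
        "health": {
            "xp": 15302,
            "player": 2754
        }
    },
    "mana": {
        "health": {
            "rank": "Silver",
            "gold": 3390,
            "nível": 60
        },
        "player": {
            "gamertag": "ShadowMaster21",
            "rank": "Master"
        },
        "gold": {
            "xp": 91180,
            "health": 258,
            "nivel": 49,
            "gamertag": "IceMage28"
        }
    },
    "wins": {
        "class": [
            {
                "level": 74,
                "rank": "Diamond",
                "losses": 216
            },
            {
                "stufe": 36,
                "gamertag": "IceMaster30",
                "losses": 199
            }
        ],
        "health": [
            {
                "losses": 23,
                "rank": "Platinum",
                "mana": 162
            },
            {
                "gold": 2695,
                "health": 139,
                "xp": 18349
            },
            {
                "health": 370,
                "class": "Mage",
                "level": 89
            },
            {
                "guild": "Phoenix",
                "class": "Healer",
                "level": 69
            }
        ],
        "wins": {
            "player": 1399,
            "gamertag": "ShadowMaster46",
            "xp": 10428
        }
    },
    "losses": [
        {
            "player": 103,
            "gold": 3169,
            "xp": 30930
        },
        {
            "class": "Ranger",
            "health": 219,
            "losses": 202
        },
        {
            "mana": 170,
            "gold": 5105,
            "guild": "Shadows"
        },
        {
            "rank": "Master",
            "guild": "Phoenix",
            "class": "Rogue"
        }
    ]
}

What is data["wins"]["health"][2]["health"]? 370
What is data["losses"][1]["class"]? "Ranger"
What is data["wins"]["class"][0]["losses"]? 216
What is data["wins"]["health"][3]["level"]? 69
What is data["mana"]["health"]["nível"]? 60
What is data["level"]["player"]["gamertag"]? "DarkMage57"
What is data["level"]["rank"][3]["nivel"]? 46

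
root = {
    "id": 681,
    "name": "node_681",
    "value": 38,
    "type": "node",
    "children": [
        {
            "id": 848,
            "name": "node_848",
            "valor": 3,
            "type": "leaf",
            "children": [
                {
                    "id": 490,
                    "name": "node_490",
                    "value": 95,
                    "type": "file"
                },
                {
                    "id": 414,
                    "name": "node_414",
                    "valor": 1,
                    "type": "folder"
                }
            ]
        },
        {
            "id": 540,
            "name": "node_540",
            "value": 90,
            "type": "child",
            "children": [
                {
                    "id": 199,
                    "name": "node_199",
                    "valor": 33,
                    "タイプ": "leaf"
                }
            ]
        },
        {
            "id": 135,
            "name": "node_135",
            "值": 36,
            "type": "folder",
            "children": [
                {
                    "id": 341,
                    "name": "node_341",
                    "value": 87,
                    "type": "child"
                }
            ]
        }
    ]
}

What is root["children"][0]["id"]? 848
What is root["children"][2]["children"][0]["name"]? "node_341"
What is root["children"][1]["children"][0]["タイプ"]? "leaf"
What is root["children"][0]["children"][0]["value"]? 95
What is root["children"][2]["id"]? 135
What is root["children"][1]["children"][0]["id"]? 199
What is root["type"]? "node"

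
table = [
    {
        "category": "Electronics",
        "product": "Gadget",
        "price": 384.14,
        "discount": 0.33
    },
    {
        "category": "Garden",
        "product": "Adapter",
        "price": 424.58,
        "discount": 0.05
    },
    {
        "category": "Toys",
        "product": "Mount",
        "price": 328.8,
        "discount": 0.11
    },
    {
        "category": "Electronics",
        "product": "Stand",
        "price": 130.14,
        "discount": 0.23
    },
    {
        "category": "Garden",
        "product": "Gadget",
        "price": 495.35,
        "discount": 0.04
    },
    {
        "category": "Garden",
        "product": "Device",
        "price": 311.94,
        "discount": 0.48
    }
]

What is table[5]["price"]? 311.94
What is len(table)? 6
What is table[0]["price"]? 384.14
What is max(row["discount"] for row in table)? 0.48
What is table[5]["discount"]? 0.48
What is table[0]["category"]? "Electronics"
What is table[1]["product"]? "Adapter"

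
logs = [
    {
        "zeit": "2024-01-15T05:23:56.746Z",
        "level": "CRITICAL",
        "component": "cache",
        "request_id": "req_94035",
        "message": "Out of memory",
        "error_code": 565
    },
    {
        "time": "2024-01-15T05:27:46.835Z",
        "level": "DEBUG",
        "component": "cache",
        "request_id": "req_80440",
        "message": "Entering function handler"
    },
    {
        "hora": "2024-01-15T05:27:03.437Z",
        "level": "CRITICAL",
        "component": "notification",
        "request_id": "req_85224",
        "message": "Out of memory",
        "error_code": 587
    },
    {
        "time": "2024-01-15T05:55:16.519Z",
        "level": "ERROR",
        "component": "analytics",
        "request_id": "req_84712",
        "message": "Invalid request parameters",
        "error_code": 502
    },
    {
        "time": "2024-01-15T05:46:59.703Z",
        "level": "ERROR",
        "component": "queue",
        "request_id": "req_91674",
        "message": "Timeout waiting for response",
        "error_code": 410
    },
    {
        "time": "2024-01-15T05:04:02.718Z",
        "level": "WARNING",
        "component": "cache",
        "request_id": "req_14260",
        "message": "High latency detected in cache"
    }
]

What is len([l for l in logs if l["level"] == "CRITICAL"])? 2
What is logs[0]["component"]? "cache"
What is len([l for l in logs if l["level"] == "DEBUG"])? 1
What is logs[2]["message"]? "Out of memory"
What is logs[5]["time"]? "2024-01-15T05:04:02.718Z"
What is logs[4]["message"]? "Timeout waiting for response"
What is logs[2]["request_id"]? "req_85224"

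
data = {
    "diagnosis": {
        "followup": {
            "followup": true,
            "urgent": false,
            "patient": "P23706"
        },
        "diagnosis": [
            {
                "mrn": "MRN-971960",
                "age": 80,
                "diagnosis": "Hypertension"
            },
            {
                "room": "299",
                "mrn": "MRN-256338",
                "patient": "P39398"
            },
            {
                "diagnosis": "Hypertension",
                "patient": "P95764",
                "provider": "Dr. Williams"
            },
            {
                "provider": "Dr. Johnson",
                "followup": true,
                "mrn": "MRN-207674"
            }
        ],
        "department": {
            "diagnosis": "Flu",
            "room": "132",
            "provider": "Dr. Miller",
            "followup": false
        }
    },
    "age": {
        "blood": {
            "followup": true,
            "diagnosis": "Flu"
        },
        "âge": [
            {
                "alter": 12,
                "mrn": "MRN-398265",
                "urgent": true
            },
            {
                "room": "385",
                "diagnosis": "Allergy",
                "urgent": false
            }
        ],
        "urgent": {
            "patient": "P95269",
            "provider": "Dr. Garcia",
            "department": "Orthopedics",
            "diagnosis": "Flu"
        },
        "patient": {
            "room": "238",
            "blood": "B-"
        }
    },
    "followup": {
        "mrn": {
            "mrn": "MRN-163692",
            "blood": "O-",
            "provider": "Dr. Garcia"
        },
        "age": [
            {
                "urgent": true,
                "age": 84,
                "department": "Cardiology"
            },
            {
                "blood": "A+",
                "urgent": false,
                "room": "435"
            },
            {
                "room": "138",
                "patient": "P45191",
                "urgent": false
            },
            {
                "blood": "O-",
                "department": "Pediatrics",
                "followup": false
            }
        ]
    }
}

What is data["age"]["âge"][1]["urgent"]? False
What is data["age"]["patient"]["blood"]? "B-"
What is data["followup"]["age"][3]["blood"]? "O-"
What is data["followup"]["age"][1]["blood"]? "A+"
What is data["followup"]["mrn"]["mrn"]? "MRN-163692"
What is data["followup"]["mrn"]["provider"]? "Dr. Garcia"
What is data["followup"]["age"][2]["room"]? "138"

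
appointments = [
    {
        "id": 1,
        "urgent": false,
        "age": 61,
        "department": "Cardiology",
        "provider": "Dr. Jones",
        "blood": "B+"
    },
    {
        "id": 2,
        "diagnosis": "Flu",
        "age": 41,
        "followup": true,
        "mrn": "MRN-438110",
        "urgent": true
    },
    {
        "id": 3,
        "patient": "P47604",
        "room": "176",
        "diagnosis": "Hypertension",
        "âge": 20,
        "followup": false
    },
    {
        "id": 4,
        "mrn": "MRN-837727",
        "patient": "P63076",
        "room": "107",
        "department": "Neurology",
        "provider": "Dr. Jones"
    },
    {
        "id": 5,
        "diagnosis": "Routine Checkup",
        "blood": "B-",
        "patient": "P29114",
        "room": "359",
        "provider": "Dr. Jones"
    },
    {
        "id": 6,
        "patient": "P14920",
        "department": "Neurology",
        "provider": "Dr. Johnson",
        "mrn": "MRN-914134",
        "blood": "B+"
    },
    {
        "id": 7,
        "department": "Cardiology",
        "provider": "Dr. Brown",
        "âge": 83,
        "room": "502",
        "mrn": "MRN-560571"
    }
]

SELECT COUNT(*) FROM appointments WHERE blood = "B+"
2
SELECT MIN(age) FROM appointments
41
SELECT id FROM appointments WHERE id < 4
[1, 2, 3]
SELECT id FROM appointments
[1, 2, 3, 4, 5, 6, 7]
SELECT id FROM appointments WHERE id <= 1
[1]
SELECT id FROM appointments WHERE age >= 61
[1]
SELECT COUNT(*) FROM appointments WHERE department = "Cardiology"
2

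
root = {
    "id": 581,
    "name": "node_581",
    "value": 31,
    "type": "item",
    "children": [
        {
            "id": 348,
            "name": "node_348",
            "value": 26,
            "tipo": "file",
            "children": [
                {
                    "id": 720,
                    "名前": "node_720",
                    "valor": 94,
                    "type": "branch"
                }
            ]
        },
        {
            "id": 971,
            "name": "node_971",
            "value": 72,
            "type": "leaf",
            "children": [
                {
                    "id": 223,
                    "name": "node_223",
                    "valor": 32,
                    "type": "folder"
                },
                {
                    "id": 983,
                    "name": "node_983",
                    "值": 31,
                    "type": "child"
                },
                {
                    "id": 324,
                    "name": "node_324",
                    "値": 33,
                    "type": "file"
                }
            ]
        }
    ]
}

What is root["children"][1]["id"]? 971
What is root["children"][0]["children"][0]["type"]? "branch"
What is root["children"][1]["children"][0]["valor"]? 32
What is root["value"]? 31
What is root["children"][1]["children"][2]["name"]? "node_324"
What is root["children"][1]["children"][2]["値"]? 33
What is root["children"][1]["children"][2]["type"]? "file"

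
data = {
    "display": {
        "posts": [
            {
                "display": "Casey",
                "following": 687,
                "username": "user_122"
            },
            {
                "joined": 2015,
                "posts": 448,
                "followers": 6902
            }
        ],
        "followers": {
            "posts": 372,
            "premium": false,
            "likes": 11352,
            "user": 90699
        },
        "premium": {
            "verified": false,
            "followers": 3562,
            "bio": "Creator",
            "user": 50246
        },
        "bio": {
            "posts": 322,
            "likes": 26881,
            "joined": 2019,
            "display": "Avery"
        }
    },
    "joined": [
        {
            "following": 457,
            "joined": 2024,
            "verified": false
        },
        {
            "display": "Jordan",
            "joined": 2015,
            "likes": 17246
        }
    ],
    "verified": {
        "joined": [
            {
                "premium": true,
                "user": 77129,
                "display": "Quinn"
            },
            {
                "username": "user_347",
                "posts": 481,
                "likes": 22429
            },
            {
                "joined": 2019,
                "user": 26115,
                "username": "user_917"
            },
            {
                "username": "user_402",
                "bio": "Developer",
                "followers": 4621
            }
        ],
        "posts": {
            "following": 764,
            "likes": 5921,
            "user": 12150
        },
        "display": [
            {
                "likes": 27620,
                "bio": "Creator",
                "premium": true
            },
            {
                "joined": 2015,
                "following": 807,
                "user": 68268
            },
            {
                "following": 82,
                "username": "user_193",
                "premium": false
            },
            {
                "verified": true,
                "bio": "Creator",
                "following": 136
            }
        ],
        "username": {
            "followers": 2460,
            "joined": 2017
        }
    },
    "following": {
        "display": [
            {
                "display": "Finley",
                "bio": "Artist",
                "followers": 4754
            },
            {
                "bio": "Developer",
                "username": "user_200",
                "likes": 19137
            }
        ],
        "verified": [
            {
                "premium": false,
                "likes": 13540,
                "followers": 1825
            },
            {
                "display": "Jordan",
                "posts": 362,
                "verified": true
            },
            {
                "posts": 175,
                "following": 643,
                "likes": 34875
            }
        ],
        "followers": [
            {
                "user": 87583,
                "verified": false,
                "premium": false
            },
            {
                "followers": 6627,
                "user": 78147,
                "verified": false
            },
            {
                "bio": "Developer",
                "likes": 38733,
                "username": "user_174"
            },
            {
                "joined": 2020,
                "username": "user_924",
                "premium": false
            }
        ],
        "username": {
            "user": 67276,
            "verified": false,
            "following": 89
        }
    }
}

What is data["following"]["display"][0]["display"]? "Finley"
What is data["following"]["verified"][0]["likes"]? 13540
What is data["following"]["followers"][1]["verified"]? False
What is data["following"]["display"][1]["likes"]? 19137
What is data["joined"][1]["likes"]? 17246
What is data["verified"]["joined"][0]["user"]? 77129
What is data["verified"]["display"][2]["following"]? 82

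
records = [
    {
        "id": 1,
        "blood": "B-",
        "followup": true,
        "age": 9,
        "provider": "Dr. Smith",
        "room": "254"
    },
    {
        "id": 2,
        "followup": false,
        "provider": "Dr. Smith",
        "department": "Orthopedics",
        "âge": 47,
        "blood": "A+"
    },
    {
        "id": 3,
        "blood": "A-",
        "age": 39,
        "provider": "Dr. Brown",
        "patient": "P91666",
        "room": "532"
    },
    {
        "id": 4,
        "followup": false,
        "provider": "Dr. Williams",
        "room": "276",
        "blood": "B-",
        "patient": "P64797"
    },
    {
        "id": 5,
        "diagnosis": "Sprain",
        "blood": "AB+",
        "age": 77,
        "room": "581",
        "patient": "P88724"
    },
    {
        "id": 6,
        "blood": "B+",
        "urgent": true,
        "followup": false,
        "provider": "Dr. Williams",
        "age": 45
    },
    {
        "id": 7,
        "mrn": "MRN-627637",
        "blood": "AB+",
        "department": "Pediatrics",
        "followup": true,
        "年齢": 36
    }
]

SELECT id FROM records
[1, 2, 3, 4, 5, 6, 7]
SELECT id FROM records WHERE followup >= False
[1, 2, 4, 6, 7]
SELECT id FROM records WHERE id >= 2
[2, 3, 4, 5, 6, 7]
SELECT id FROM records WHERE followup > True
[]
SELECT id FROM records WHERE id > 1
[2, 3, 4, 5, 6, 7]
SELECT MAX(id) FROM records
7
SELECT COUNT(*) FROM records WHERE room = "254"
1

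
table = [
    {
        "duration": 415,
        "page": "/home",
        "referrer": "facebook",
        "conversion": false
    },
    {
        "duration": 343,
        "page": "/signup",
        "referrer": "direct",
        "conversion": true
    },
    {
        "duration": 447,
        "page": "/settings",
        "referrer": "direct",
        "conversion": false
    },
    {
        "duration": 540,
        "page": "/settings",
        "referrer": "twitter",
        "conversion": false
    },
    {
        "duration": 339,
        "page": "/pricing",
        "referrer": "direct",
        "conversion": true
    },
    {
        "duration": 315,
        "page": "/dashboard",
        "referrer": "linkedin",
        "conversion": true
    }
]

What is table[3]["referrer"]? "twitter"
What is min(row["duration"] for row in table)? 315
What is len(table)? 6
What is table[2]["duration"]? 447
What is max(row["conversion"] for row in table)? True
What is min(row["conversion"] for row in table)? False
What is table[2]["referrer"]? "direct"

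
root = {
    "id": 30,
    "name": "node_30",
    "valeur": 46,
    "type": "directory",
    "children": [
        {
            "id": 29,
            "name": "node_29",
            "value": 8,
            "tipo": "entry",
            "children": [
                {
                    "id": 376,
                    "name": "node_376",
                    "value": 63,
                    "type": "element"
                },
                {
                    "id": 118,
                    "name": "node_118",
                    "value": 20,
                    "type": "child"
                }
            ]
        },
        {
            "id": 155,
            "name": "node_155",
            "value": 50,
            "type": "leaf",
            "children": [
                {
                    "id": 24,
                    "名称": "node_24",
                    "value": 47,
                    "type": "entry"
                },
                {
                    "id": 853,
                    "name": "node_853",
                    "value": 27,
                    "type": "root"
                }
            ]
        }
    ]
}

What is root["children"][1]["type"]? "leaf"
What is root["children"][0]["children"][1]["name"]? "node_118"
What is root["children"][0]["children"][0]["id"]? 376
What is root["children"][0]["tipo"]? "entry"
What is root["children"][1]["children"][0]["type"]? "entry"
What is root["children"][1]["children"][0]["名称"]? "node_24"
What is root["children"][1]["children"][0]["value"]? 47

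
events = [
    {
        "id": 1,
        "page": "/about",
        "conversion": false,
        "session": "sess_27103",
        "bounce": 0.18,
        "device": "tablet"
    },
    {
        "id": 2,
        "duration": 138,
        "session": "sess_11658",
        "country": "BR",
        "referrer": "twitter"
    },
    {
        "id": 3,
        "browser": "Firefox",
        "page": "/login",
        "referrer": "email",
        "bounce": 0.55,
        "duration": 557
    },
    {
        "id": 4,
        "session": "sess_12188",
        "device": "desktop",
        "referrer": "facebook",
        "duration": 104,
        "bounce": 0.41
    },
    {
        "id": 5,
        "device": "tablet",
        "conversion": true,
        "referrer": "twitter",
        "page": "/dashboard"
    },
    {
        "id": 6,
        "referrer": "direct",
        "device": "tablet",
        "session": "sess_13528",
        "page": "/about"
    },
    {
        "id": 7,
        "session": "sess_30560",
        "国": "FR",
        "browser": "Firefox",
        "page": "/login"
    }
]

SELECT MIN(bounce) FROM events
0.18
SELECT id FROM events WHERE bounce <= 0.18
[1]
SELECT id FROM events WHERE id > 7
[]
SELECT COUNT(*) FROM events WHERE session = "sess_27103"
1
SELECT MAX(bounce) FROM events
0.55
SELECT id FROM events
[1, 2, 3, 4, 5, 6, 7]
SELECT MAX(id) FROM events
7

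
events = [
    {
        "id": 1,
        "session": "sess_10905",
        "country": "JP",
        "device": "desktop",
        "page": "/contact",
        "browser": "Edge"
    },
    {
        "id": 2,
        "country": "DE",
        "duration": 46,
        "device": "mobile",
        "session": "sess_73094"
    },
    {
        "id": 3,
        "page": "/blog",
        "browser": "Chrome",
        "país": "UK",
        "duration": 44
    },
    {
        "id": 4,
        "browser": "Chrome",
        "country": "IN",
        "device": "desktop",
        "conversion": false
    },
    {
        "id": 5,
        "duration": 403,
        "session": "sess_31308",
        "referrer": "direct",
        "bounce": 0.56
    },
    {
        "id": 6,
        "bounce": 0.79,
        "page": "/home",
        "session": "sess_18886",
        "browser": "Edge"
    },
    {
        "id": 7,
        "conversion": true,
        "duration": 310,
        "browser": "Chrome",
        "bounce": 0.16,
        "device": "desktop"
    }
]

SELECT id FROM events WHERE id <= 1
[1]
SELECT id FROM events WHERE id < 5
[1, 2, 3, 4]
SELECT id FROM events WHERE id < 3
[1, 2]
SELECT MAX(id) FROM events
7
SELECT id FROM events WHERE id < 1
[]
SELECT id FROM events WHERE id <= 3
[1, 2, 3]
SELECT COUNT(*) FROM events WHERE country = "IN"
1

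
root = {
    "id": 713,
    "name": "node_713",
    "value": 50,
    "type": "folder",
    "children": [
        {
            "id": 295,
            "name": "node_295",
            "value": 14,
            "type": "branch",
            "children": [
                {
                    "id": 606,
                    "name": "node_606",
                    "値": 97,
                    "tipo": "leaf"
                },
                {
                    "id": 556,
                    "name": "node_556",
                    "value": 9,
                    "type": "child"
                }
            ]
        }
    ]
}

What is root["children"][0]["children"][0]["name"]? "node_606"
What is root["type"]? "folder"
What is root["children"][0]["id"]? 295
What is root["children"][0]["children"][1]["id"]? 556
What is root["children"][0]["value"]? 14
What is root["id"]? 713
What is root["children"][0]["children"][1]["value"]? 9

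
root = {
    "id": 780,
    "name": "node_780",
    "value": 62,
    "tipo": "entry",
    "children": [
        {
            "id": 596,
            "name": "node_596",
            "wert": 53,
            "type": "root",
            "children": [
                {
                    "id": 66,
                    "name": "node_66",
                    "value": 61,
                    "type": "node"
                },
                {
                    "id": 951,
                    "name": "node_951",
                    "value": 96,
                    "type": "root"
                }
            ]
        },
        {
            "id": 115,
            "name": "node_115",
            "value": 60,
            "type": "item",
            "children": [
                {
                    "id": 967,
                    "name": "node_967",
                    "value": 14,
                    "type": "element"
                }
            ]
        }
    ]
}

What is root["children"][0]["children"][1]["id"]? 951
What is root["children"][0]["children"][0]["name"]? "node_66"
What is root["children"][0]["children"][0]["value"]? 61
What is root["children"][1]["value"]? 60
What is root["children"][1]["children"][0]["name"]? "node_967"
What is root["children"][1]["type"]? "item"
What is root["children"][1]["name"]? "node_115"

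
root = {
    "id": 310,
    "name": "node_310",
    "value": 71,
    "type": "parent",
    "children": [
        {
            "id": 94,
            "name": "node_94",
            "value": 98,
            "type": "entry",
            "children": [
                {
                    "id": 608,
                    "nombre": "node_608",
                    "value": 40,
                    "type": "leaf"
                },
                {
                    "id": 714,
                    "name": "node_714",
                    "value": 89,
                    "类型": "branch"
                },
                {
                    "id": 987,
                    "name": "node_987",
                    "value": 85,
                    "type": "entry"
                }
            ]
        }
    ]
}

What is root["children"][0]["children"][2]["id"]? 987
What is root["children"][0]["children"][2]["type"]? "entry"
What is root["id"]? 310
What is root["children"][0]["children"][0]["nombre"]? "node_608"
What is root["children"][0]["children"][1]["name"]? "node_714"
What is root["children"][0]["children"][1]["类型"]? "branch"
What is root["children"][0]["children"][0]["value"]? 40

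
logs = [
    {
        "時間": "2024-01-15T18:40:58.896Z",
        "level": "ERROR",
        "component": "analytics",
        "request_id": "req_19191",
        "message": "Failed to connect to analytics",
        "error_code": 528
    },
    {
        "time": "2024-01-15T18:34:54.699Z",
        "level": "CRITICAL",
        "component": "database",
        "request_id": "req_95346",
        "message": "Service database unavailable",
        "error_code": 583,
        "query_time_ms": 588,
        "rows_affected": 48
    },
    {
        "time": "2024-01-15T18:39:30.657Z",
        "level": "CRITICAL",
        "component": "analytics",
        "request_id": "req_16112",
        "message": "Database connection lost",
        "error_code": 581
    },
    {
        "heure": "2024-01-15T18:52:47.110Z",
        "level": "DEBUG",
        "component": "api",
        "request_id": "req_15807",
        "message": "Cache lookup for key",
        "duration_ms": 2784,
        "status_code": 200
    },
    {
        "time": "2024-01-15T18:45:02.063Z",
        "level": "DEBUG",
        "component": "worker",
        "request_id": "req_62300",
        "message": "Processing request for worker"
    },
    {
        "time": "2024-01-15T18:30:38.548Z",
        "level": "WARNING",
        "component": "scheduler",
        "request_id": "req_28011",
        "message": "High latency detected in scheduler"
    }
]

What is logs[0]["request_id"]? "req_19191"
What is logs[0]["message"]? "Failed to connect to analytics"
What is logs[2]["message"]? "Database connection lost"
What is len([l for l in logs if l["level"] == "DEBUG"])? 2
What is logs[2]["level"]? "CRITICAL"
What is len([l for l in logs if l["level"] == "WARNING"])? 1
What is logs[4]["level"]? "DEBUG"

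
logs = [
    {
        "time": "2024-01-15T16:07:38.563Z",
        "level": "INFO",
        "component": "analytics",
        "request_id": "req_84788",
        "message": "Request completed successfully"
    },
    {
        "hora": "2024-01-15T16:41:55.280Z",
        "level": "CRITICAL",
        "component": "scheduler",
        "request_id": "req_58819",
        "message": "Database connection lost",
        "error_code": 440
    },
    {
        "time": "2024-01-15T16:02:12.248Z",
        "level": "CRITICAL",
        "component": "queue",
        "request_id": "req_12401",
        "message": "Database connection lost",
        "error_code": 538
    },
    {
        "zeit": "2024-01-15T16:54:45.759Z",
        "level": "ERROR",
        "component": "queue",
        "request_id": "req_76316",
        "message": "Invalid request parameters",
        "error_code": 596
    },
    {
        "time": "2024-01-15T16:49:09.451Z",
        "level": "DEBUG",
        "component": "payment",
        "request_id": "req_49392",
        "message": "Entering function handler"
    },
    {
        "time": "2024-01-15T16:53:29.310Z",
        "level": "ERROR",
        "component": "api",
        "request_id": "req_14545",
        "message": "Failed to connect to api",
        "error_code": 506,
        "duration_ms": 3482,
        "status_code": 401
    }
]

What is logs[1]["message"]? "Database connection lost"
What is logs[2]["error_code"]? 538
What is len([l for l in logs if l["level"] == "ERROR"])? 2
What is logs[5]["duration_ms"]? 3482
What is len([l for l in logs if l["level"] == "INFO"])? 1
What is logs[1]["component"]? "scheduler"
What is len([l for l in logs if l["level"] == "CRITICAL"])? 2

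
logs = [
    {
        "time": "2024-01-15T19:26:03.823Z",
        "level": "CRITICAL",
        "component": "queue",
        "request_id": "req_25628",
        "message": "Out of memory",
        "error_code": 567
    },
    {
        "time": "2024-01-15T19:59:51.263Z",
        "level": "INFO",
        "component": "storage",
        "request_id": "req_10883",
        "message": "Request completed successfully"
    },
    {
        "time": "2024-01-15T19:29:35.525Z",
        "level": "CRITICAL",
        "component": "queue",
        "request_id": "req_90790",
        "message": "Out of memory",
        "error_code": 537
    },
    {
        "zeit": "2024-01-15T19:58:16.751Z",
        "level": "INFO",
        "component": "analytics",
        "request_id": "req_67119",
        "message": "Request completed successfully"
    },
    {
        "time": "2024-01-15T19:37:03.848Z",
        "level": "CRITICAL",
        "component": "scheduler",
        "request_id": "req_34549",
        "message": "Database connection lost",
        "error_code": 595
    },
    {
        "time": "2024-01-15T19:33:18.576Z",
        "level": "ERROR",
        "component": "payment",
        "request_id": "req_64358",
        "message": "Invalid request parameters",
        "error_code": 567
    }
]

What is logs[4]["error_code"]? 595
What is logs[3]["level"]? "INFO"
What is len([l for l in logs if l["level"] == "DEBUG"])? 0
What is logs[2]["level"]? "CRITICAL"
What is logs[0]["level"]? "CRITICAL"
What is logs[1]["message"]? "Request completed successfully"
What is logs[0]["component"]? "queue"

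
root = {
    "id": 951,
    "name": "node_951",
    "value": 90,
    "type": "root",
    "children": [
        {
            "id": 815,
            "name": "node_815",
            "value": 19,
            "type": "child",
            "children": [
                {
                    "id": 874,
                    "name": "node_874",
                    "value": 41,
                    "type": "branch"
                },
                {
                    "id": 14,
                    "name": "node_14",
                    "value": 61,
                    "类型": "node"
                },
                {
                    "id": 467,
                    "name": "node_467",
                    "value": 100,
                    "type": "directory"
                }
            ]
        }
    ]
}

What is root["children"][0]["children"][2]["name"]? "node_467"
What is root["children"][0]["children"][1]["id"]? 14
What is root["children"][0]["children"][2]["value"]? 100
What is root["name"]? "node_951"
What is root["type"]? "root"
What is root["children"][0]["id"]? 815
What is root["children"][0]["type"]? "child"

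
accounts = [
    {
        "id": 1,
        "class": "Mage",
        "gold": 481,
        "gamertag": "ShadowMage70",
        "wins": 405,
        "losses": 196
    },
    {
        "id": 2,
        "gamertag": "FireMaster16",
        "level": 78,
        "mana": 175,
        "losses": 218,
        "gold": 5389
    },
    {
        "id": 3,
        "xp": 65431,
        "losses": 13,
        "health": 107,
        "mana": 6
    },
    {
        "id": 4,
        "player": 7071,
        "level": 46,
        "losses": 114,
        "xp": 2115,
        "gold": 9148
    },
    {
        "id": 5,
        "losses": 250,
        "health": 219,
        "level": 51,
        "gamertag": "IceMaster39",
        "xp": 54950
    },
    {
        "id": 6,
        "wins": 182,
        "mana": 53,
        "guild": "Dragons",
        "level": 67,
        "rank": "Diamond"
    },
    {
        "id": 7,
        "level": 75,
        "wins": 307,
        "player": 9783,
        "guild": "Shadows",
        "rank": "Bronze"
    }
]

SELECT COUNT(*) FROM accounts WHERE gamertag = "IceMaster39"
1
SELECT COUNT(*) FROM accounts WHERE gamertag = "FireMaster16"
1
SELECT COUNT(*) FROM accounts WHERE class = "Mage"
1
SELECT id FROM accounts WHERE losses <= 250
[1, 2, 3, 4, 5]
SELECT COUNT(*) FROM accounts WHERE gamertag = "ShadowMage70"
1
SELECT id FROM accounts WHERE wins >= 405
[1]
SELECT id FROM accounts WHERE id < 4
[1, 2, 3]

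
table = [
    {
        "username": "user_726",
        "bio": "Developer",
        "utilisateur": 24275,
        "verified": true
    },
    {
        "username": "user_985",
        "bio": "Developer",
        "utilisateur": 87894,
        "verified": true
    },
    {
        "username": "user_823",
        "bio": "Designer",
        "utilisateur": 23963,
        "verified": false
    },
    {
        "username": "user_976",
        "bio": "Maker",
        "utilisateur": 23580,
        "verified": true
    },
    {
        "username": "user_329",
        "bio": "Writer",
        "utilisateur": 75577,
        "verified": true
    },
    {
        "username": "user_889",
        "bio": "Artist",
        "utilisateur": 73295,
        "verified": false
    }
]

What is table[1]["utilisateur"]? 87894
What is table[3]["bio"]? "Maker"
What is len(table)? 6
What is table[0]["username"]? "user_726"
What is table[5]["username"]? "user_889"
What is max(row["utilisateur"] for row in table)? 87894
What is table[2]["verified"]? False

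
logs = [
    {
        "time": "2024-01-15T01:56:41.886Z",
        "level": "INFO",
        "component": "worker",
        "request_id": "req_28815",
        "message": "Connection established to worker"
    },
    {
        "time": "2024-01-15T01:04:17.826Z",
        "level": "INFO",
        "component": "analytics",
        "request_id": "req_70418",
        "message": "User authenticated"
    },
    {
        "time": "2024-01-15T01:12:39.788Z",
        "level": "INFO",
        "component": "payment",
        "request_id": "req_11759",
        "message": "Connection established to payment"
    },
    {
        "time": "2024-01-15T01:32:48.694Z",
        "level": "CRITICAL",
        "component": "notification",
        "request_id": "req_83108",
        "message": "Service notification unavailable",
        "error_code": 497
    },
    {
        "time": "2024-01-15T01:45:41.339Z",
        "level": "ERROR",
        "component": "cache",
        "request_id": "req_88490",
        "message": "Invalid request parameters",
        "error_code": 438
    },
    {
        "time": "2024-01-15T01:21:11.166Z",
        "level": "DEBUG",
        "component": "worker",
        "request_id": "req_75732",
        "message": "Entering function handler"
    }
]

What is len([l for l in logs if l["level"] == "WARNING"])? 0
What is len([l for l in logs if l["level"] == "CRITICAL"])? 1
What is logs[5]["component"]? "worker"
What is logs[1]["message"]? "User authenticated"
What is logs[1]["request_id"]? "req_70418"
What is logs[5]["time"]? "2024-01-15T01:21:11.166Z"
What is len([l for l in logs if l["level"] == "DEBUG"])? 1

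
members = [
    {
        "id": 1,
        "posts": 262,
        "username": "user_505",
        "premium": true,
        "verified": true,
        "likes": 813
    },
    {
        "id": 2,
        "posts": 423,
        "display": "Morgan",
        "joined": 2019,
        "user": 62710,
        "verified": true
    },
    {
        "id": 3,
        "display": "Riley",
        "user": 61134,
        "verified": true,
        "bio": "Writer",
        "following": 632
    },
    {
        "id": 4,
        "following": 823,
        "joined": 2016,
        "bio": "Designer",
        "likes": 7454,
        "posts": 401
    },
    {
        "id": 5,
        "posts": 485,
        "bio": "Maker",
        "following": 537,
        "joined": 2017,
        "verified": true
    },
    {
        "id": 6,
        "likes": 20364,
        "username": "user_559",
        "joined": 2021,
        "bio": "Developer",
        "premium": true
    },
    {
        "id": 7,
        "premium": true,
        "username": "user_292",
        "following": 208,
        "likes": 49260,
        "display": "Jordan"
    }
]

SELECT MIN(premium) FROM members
True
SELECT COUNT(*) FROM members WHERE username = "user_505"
1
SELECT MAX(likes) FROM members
49260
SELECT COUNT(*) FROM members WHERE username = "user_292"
1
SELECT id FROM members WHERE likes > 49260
[]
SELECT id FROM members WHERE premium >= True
[1, 6, 7]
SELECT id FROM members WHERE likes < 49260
[1, 4, 6]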